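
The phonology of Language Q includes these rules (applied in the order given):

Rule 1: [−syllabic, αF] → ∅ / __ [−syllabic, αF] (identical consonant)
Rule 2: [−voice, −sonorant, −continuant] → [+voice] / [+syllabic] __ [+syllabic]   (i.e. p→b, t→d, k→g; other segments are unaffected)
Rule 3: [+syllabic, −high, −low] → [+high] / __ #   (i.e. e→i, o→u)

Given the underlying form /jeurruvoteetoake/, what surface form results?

jeuruvodeedoagi

Rule 1 (degemination): /rr/ is a geminate; the first /r/ deletes. /jeurruvoteetoake/ → jeuruvoteetoake.
Rule 2 (intervocalic voicing): /t/ is a voiceless stop between vowels /o/ and /e/, so it voices to [d]. /t/ is a voiceless stop between vowels /e/ and /o/, so it voices to [d]. /k/ is a voiceless stop between vowels /a/ and /e/, so it voices to [g]. /jeuruvoteetoake/ → jeuruvodeedoage.
Rule 3 (final vowel raising): /e/ is a mid vowel in word-final position, so it raises to [i]. /jeuruvodeedoage/ → jeuruvodeedoagi.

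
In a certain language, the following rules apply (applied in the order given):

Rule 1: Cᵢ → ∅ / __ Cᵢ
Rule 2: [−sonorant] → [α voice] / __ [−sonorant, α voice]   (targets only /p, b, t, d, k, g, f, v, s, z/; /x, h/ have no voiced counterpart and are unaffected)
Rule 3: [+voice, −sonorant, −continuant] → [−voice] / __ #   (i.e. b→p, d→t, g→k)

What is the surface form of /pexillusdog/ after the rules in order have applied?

Rule 1 (degemination): /ll/ is a geminate; the first /l/ deletes. /pexillusdog/ → pexilusdog.
Rule 2 (regressive voicing assimilation): /s/ precedes the voiced obstruent /d/, so it voices to [z] by assimilation. /pexilusdog/ → pexiluzdog.
Rule 3 (final devoicing): /g/ is a voiced stop in word-final position, so it devoices to [k]. /pexiluzdog/ → pexiluzdok.

pexiluzdok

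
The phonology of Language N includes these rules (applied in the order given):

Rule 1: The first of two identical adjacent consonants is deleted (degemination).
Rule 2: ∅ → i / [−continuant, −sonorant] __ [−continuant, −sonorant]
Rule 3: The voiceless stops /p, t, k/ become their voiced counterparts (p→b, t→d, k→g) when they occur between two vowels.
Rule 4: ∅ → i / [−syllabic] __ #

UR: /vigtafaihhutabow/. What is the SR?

vigidafaihudabowi

Rule 1 (degemination): /hh/ is a geminate; the first /h/ deletes. /vigtafaihhutabow/ → vigtafaihutabow.
Rule 2 (stop-cluster i-epenthesis): /g/ and /t/ form a stop–stop cluster, so [i] is inserted between them. /vigtafaihutabow/ → vigitafaihutabow.
Rule 3 (intervocalic voicing): /t/ is a voiceless stop between vowels /i/ and /a/, so it voices to [d]. /t/ is a voiceless stop between vowels /u/ and /a/, so it voices to [d]. /vigitafaihutabow/ → vigidafaihudabow.
Rule 4 (final i-epenthesis): the form ends in the consonant /w/, so [i] is inserted word-finally. /vigidafaihudabow/ → vigidafaihudabowi.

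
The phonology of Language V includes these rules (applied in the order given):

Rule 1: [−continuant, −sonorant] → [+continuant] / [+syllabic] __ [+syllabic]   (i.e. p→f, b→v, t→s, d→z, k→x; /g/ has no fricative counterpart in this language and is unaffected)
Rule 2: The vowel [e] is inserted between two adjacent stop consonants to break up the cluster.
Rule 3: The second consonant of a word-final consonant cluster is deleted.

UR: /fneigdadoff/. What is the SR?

fneigedazof

Rule 1 (intervocalic spirantization): /d/ is a stop between vowels /a/ and /o/, so it spirantizes to the fricative [z]. /fneigdadoff/ → fneigdazoff.
Rule 2 (stop-cluster e-epenthesis): /g/ and /d/ form a stop–stop cluster, so [e] is inserted between them. /fneigdazoff/ → fneigedazoff.
Rule 3 (final cluster simplification): /f/ is the second consonant of a word-final cluster /ff/, so it deletes. /fneigedazoff/ → fneigedazof.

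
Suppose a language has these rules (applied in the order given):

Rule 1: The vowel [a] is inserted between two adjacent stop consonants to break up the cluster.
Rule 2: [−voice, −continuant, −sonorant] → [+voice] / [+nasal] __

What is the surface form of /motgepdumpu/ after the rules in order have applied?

Rule 1 (stop-cluster a-epenthesis): /t/ and /g/ form a stop–stop cluster, so [a] is inserted between them. /p/ and /d/ form a stop–stop cluster, so [a] is inserted between them. /motgepdumpu/ → motagepadumpu.
Rule 2 (post-nasal voicing): /p/ is a voiceless stop immediately after the nasal /m/, so it voices to [b]. /motagepadumpu/ → motagepadumbu.

motagepadumbu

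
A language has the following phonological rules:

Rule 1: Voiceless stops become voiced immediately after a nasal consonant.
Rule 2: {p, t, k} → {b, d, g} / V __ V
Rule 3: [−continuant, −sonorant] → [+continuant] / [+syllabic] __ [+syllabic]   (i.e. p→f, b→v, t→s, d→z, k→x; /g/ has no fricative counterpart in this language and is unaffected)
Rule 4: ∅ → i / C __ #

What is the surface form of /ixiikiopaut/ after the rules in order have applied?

Rule 1 (post-nasal voicing): no segment meets the environment; /ixiikiopaut/ is unchanged.
Rule 2 (intervocalic voicing): /k/ is a voiceless stop between vowels /i/ and /i/, so it voices to [g]. /p/ is a voiceless stop between vowels /o/ and /a/, so it voices to [b]. /ixiikiopaut/ → ixiigiobaut.
Rule 3 (intervocalic spirantization): /b/ is a stop between vowels /o/ and /a/, so it spirantizes to the fricative [v]. /ixiigiobaut/ → ixiigiovaut.
Rule 4 (final i-epenthesis): the form ends in the consonant /t/, so [i] is inserted word-finally. /ixiigiovaut/ → ixiigiovauti.

ixiigiovauti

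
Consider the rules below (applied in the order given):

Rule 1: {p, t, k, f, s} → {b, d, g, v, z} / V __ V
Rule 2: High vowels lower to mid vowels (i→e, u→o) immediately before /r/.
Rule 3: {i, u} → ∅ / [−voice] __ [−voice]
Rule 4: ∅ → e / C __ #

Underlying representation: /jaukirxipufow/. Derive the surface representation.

jaugerxibuvowe

Rule 1 (intervocalic voicing): /k/ is a voiceless obstruent between vowels /u/ and /i/, so it voices to [g]. /p/ is a voiceless obstruent between vowels /i/ and /u/, so it voices to [b]. /f/ is a voiceless obstruent between vowels /u/ and /o/, so it voices to [v]. /jaukirxipufow/ → jaugirxibuvow.
Rule 2 (pre-rhotic lowering): /i/ is a high vowel immediately before /r/, so it lowers to [e]. /jaugirxibuvow/ → jaugerxibuvow.
Rule 3 (high vowel syncope): no segment meets the environment; /jaugerxibuvow/ is unchanged.
Rule 4 (final e-epenthesis): the form ends in the consonant /w/, so [e] is inserted word-finally. /jaugerxibuvow/ → jaugerxibuvowe.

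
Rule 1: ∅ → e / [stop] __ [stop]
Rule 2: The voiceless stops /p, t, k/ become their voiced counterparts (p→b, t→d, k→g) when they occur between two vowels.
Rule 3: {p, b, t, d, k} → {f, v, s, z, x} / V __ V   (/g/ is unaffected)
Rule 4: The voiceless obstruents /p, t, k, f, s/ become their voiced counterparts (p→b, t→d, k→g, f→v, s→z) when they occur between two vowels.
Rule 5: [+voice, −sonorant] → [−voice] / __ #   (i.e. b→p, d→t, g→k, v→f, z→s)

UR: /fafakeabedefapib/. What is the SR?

favageavezevavip

Rule 1 (stop-cluster e-epenthesis): no segment meets the environment; /fafakeabedefapib/ is unchanged.
Rule 2 (intervocalic voicing): /k/ is a voiceless stop between vowels /a/ and /e/, so it voices to [g]. /p/ is a voiceless stop between vowels /a/ and /i/, so it voices to [b]. /fafakeabedefapib/ → fafageabedefabib.
Rule 3 (intervocalic spirantization): /b/ is a stop between vowels /a/ and /e/, so it spirantizes to the fricative [v]. /d/ is a stop between vowels /e/ and /e/, so it spirantizes to the fricative [z]. /b/ is a stop between vowels /a/ and /i/, so it spirantizes to the fricative [v]. /fafageabedefabib/ → fafageavezefavib.
Rule 4 (intervocalic voicing): /f/ is a voiceless obstruent between vowels /a/ and /a/, so it voices to [v]. /f/ is a voiceless obstruent between vowels /e/ and /a/, so it voices to [v]. /fafageavezefavib/ → favageavezevavib.
Rule 5 (final devoicing): /b/ is a voiced obstruent in word-final position, so it devoices to [p]. /favageavezevavib/ → favageavezevavip.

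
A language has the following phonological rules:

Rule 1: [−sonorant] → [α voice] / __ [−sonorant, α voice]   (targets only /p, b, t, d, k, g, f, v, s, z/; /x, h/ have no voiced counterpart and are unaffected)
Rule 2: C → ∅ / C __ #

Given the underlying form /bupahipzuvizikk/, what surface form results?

Rule 1 (regressive voicing assimilation): /p/ precedes the voiced obstruent /z/, so it voices to [b] by assimilation. /bupahipzuvizikk/ → bupahibzuvizikk.
Rule 2 (final cluster simplification): /k/ is the second consonant of a word-final cluster /kk/, so it deletes. /bupahibzuvizikk/ → bupahibzuvizik.

bupahibzuvizik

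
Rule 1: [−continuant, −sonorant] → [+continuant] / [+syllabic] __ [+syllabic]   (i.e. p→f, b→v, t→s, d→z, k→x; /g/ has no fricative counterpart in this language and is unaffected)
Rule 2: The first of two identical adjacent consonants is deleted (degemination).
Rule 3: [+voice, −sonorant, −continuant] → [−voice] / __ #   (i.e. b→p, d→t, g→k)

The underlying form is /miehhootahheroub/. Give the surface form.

miehoosaheroup

Rule 1 (intervocalic spirantization): /t/ is a stop between vowels /o/ and /a/, so it spirantizes to the fricative [s]. /miehhootahheroub/ → miehhoosahheroub.
Rule 2 (degemination): /hh/ is a geminate; the first /h/ deletes. /hh/ is a geminate; the first /h/ deletes. /miehhoosahheroub/ → miehoosaheroub.
Rule 3 (final devoicing): /b/ is a voiced stop in word-final position, so it devoices to [p]. /miehoosaheroub/ → miehoosaheroup.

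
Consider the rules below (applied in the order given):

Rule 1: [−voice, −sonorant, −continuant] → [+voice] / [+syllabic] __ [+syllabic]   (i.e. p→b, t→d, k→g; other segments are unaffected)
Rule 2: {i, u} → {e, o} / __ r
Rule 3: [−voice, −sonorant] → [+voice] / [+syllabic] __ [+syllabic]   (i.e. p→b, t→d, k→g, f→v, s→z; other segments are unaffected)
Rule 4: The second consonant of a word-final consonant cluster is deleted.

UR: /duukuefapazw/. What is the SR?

Rule 1 (intervocalic voicing): /k/ is a voiceless stop between vowels /u/ and /u/, so it voices to [g]. /p/ is a voiceless stop between vowels /a/ and /a/, so it voices to [b]. /duukuefapazw/ → duuguefabazw.
Rule 2 (pre-rhotic lowering): no segment meets the environment; /duuguefabazw/ is unchanged.
Rule 3 (intervocalic voicing): /f/ is a voiceless obstruent between vowels /e/ and /a/, so it voices to [v]. /duuguefabazw/ → duuguevabazw.
Rule 4 (final cluster simplification): /w/ is the second consonant of a word-final cluster /zw/, so it deletes. /duuguevabazw/ → duuguevabaz.

duuguevabaz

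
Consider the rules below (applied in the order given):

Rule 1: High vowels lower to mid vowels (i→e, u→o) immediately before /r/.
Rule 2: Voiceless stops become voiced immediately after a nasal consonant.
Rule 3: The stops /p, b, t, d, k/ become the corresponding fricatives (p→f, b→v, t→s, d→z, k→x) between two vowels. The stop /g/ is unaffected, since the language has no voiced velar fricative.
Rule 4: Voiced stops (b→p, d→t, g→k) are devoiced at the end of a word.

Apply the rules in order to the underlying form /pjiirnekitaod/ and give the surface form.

pjiernexisaot

Rule 1 (pre-rhotic lowering): /i/ is a high vowel immediately before /r/, so it lowers to [e]. /pjiirnekitaod/ → pjiernekitaod.
Rule 2 (post-nasal voicing): no segment meets the environment; /pjiernekitaod/ is unchanged.
Rule 3 (intervocalic spirantization): /k/ is a stop between vowels /e/ and /i/, so it spirantizes to the fricative [x]. /t/ is a stop between vowels /i/ and /a/, so it spirantizes to the fricative [s]. /pjiernekitaod/ → pjiernexisaod.
Rule 4 (final devoicing): /d/ is a voiced stop in word-final position, so it devoices to [t]. /pjiernexisaod/ → pjiernexisaot.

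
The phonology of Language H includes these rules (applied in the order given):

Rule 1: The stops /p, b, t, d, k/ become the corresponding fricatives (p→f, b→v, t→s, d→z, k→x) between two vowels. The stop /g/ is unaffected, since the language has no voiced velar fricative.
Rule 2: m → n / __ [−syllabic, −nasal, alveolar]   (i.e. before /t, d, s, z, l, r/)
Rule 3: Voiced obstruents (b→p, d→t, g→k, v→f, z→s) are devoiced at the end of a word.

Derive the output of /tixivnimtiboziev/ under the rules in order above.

Rule 1 (intervocalic spirantization): /b/ is a stop between vowels /i/ and /o/, so it spirantizes to the fricative [v]. /tixivnimtiboziev/ → tixivnimtivoziev.
Rule 2 (nasal place assimilation): /m/ precedes the alveolar consonant /t/, so it assimilates in place to [n]. /tixivnimtivoziev/ → tixivnintivoziev.
Rule 3 (final devoicing): /v/ is a voiced obstruent in word-final position, so it devoices to [f]. /tixivnintivoziev/ → tixivnintivozief.

tixivnintivozief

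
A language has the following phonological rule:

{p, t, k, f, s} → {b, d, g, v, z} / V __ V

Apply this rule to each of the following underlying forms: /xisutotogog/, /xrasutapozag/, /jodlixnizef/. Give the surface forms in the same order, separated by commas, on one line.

xizudodogog, xrazudabozag, jodlixnizef

/xisutotogog/: /s/ is a voiceless obstruent between vowels /i/ and /u/, so it voices to [z]. /t/ is a voiceless obstruent between vowels /u/ and /o/, so it voices to [d]. /t/ is a voiceless obstruent between vowels /o/ and /o/, so it voices to [d]. → [xizudodogog].
/xrasutapozag/: /s/ is a voiceless obstruent between vowels /a/ and /u/, so it voices to [z]. /t/ is a voiceless obstruent between vowels /u/ and /a/, so it voices to [d]. /p/ is a voiceless obstruent between vowels /a/ and /o/, so it voices to [b]. → [xrazudabozag].
/jodlixnizef/: the rule's environment is not met; surfaces unchanged as [jodlixnizef].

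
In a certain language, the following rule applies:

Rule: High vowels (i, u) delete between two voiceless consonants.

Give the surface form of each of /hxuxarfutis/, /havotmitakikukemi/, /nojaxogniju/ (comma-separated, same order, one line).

hxxarfts, havotmitakkkemi, nojaxogniju

/hxuxarfutis/: /u/ is a high vowel flanked by voiceless consonants /x/ and /x/, so it deletes. /u/ is a high vowel flanked by voiceless consonants /f/ and /t/, so it deletes. /i/ is a high vowel flanked by voiceless consonants /t/ and /s/, so it deletes. → [hxxarfts].
/havotmitakikukemi/: /i/ is a high vowel flanked by voiceless consonants /k/ and /k/, so it deletes. /u/ is a high vowel flanked by voiceless consonants /k/ and /k/, so it deletes. → [havotmitakkkemi].
/nojaxogniju/: the rule's environment is not met; surfaces unchanged as [nojaxogniju].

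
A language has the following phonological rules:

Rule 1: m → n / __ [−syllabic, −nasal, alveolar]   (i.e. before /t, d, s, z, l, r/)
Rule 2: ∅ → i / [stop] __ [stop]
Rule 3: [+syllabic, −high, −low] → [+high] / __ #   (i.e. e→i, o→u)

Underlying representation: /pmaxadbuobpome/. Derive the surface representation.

pmaxadibuobipomi

Rule 1 (nasal place assimilation): no segment meets the environment; /pmaxadbuobpome/ is unchanged.
Rule 2 (stop-cluster i-epenthesis): /d/ and /b/ form a stop–stop cluster, so [i] is inserted between them. /b/ and /p/ form a stop–stop cluster, so [i] is inserted between them. /pmaxadbuobpome/ → pmaxadibuobipome.
Rule 3 (final vowel raising): /e/ is a mid vowel in word-final position, so it raises to [i]. /pmaxadibuobipome/ → pmaxadibuobipomi.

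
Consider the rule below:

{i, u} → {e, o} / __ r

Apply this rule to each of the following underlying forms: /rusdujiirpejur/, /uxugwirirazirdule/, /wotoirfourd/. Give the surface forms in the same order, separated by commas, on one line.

rusdujierpejor, uxugwererazerdule, wotoerfoord

/rusdujiirpejur/: /i/ is a high vowel immediately before /r/, so it lowers to [e]. /u/ is a high vowel immediately before /r/, so it lowers to [o]. → [rusdujierpejor].
/uxugwirirazirdule/: /i/ is a high vowel immediately before /r/, so it lowers to [e]. /i/ is a high vowel immediately before /r/, so it lowers to [e]. /i/ is a high vowel immediately before /r/, so it lowers to [e]. → [uxugwererazerdule].
/wotoirfourd/: /i/ is a high vowel immediately before /r/, so it lowers to [e]. /u/ is a high vowel immediately before /r/, so it lowers to [o]. → [wotoerfoord].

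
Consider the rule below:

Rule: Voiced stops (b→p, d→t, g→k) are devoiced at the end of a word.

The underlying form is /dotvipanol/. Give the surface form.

No segment of /dotvipanol/ meets the structural description of the rule, so the form surfaces unchanged.

dotvipanol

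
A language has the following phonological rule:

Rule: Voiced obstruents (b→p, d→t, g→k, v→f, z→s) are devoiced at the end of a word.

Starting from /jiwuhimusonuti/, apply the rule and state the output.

No segment of /jiwuhimusonuti/ meets the structural description of the rule, so the form surfaces unchanged.

jiwuhimusonuti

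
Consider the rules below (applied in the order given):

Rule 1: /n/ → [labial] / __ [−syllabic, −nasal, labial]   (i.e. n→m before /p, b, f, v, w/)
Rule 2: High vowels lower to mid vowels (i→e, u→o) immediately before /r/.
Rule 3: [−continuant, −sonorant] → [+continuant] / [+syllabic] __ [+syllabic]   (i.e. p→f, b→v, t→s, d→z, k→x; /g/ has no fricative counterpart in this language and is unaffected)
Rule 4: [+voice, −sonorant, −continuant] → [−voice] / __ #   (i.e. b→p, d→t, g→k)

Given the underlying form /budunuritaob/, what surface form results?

Rule 1 (nasal place assimilation): no segment meets the environment; /budunuritaob/ is unchanged.
Rule 2 (pre-rhotic lowering): /u/ is a high vowel immediately before /r/, so it lowers to [o]. /budunuritaob/ → budunoritaob.
Rule 3 (intervocalic spirantization): /d/ is a stop between vowels /u/ and /u/, so it spirantizes to the fricative [z]. /t/ is a stop between vowels /i/ and /a/, so it spirantizes to the fricative [s]. /budunoritaob/ → buzunorisaob.
Rule 4 (final devoicing): /b/ is a voiced stop in word-final position, so it devoices to [p]. /buzunorisaob/ → buzunorisaop.

buzunorisaop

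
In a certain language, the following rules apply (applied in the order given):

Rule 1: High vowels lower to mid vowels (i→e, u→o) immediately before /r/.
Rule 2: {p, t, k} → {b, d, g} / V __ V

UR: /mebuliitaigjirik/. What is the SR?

mebuliidaigjerik

Rule 1 (pre-rhotic lowering): /i/ is a high vowel immediately before /r/, so it lowers to [e]. /mebuliitaigjirik/ → mebuliitaigjerik.
Rule 2 (intervocalic voicing): /t/ is a voiceless stop between vowels /i/ and /a/, so it voices to [d]. /mebuliitaigjerik/ → mebuliidaigjerik.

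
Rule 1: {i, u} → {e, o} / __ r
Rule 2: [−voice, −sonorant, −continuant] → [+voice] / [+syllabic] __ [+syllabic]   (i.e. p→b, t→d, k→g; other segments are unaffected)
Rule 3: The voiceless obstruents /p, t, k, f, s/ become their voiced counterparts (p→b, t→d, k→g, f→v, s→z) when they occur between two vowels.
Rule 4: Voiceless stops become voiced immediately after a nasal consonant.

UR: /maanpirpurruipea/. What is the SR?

maanberporruibea

Rule 1 (pre-rhotic lowering): /i/ is a high vowel immediately before /r/, so it lowers to [e]. /u/ is a high vowel immediately before /r/, so it lowers to [o]. /maanpirpurruipea/ → maanperporruipea.
Rule 2 (intervocalic voicing): /p/ is a voiceless stop between vowels /i/ and /e/, so it voices to [b]. /maanperporruipea/ → maanperporruibea.
Rule 3 (intervocalic voicing): no segment meets the environment; /maanperporruibea/ is unchanged.
Rule 4 (post-nasal voicing): /p/ is a voiceless stop immediately after the nasal /n/, so it voices to [b]. /maanperporruibea/ → maanberporruibea.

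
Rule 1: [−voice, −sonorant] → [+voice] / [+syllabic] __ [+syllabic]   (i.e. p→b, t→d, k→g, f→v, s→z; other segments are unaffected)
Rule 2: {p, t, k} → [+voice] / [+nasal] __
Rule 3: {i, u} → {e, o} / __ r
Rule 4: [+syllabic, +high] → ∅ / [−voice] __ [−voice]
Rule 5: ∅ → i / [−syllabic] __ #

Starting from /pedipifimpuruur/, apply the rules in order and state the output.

pedibivimboruori

Rule 1 (intervocalic voicing): /p/ is a voiceless obstruent between vowels /i/ and /i/, so it voices to [b]. /f/ is a voiceless obstruent between vowels /i/ and /i/, so it voices to [v]. /pedipifimpuruur/ → pedibivimpuruur.
Rule 2 (post-nasal voicing): /p/ is a voiceless stop immediately after the nasal /m/, so it voices to [b]. /pedibivimpuruur/ → pedibivimburuur.
Rule 3 (pre-rhotic lowering): /u/ is a high vowel immediately before /r/, so it lowers to [o]. /u/ is a high vowel immediately before /r/, so it lowers to [o]. /pedibivimburuur/ → pedibivimboruor.
Rule 4 (high vowel syncope): no segment meets the environment; /pedibivimboruor/ is unchanged.
Rule 5 (final i-epenthesis): the form ends in the consonant /r/, so [i] is inserted word-finally. /pedibivimboruor/ → pedibivimboruori.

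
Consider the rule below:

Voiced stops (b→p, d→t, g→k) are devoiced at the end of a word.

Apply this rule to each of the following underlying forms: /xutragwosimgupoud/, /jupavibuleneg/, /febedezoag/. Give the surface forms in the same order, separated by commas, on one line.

/xutragwosimgupoud/: /d/ is a voiced stop in word-final position, so it devoices to [t]. → [xutragwosimgupout].
/jupavibuleneg/: /g/ is a voiced stop in word-final position, so it devoices to [k]. → [jupavibulenek].
/febedezoag/: /g/ is a voiced stop in word-final position, so it devoices to [k]. → [febedezoak].

xutragwosimgupout, jupavibulenek, febedezoak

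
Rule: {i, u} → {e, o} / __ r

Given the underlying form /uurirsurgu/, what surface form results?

Scanning /uurirsurgu/: /u/ at position 1 is not in the conditioning environment; /u/ is a high vowel immediately before /r/, so it lowers to [o]; /i/ is a high vowel immediately before /r/, so it lowers to [e]; /u/ is a high vowel immediately before /r/, so it lowers to [o]; /u/ at position 10 is not in the conditioning environment.
Result: [uorersorgu].

uorersorgu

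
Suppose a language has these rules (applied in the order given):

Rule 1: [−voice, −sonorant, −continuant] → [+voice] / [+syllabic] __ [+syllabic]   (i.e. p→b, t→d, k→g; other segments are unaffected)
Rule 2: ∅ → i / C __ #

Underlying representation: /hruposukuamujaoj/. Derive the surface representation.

Rule 1 (intervocalic voicing): /p/ is a voiceless stop between vowels /u/ and /o/, so it voices to [b]. /k/ is a voiceless stop between vowels /u/ and /u/, so it voices to [g]. /hruposukuamujaoj/ → hrubosuguamujaoj.
Rule 2 (final i-epenthesis): the form ends in the consonant /j/, so [i] is inserted word-finally. /hrubosuguamujaoj/ → hrubosuguamujaoji.

hrubosuguamujaoji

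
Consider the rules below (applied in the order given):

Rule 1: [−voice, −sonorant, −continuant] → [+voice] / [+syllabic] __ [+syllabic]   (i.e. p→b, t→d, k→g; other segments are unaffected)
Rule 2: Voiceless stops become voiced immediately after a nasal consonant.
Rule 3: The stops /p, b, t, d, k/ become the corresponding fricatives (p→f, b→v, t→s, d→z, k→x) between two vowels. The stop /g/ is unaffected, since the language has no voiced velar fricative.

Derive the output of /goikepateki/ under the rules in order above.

Rule 1 (intervocalic voicing): /k/ is a voiceless stop between vowels /i/ and /e/, so it voices to [g]. /p/ is a voiceless stop between vowels /e/ and /a/, so it voices to [b]. /t/ is a voiceless stop between vowels /a/ and /e/, so it voices to [d]. /k/ is a voiceless stop between vowels /e/ and /i/, so it voices to [g]. /goikepateki/ → goigebadegi.
Rule 2 (post-nasal voicing): no segment meets the environment; /goigebadegi/ is unchanged.
Rule 3 (intervocalic spirantization): /b/ is a stop between vowels /e/ and /a/, so it spirantizes to the fricative [v]. /d/ is a stop between vowels /a/ and /e/, so it spirantizes to the fricative [z]. /goigebadegi/ → goigevazegi.

goigevazegi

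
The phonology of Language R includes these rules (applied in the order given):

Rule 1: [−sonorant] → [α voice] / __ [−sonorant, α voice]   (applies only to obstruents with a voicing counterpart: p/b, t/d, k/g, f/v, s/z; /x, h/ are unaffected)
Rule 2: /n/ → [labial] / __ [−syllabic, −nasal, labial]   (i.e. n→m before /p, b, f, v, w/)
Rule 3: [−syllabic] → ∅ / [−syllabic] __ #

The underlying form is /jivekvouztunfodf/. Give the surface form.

Rule 1 (regressive voicing assimilation): /k/ precedes the voiced obstruent /v/, so it voices to [g] by assimilation. /z/ precedes the voiceless obstruent /t/, so it devoices to [s] by assimilation. /d/ precedes the voiceless obstruent /f/, so it devoices to [t] by assimilation. /jivekvouztunfodf/ → jivegvoustunfotf.
Rule 2 (nasal place assimilation): /n/ precedes the labial consonant /f/, so it assimilates in place to [m]. /jivegvoustunfotf/ → jivegvoustumfotf.
Rule 3 (final cluster simplification): /f/ is the second consonant of a word-final cluster /tf/, so it deletes. /jivegvoustumfotf/ → jivegvoustumfot.

jivegvoustumfot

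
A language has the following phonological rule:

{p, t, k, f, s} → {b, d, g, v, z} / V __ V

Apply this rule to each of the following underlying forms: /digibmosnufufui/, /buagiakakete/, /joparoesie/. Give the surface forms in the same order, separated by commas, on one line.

/digibmosnufufui/: /f/ is a voiceless obstruent between vowels /u/ and /u/, so it voices to [v]. /f/ is a voiceless obstruent between vowels /u/ and /u/, so it voices to [v]. → [digibmosnuvuvui].
/buagiakakete/: /k/ is a voiceless obstruent between vowels /a/ and /a/, so it voices to [g]. /k/ is a voiceless obstruent between vowels /a/ and /e/, so it voices to [g]. /t/ is a voiceless obstruent between vowels /e/ and /e/, so it voices to [d]. → [buagiagagede].
/joparoesie/: /p/ is a voiceless obstruent between vowels /o/ and /a/, so it voices to [b]. /s/ is a voiceless obstruent between vowels /e/ and /i/, so it voices to [z]. → [jobaroezie].

digibmosnuvuvui, buagiagagede, jobaroezie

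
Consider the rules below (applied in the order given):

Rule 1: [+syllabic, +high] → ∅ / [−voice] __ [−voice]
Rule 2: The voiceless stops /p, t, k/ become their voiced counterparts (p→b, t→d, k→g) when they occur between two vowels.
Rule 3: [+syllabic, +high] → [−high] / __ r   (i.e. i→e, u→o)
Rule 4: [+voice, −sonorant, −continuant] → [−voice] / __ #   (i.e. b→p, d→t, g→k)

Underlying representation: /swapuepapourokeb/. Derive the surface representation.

Rule 1 (high vowel syncope): no segment meets the environment; /swapuepapourokeb/ is unchanged.
Rule 2 (intervocalic voicing): /p/ is a voiceless stop between vowels /a/ and /u/, so it voices to [b]. /p/ is a voiceless stop between vowels /e/ and /a/, so it voices to [b]. /p/ is a voiceless stop between vowels /a/ and /o/, so it voices to [b]. /k/ is a voiceless stop between vowels /o/ and /e/, so it voices to [g]. /swapuepapourokeb/ → swabuebabourogeb.
Rule 3 (pre-rhotic lowering): /u/ is a high vowel immediately before /r/, so it lowers to [o]. /swabuebabourogeb/ → swabuebaboorogeb.
Rule 4 (final devoicing): /b/ is a voiced stop in word-final position, so it devoices to [p]. /swabuebaboorogeb/ → swabuebaboorogep.

swabuebaboorogep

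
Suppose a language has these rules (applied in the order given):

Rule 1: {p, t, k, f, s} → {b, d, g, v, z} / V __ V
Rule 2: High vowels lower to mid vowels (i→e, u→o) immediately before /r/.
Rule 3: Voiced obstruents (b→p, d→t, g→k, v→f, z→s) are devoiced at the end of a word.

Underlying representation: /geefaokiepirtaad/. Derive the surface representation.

geevaogiebertaat

Rule 1 (intervocalic voicing): /f/ is a voiceless obstruent between vowels /e/ and /a/, so it voices to [v]. /k/ is a voiceless obstruent between vowels /o/ and /i/, so it voices to [g]. /p/ is a voiceless obstruent between vowels /e/ and /i/, so it voices to [b]. /geefaokiepirtaad/ → geevaogiebirtaad.
Rule 2 (pre-rhotic lowering): /i/ is a high vowel immediately before /r/, so it lowers to [e]. /geevaogiebirtaad/ → geevaogiebertaad.
Rule 3 (final devoicing): /d/ is a voiced obstruent in word-final position, so it devoices to [t]. /geevaogiebertaad/ → geevaogiebertaat.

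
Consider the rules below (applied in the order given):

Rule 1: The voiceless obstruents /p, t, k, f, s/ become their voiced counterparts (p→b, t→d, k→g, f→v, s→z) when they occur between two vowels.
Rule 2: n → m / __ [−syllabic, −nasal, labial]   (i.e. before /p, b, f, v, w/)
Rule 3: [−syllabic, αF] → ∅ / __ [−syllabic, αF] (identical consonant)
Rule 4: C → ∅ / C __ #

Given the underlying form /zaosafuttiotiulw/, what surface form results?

zaozavutiodiul

Rule 1 (intervocalic voicing): /s/ is a voiceless obstruent between vowels /o/ and /a/, so it voices to [z]. /f/ is a voiceless obstruent between vowels /a/ and /u/, so it voices to [v]. /t/ is a voiceless obstruent between vowels /o/ and /i/, so it voices to [d]. /zaosafuttiotiulw/ → zaozavuttiodiulw.
Rule 2 (nasal place assimilation): no segment meets the environment; /zaozavuttiodiulw/ is unchanged.
Rule 3 (degemination): /tt/ is a geminate; the first /t/ deletes. /zaozavuttiodiulw/ → zaozavutiodiulw.
Rule 4 (final cluster simplification): /w/ is the second consonant of a word-final cluster /lw/, so it deletes. /zaozavutiodiulw/ → zaozavutiodiul.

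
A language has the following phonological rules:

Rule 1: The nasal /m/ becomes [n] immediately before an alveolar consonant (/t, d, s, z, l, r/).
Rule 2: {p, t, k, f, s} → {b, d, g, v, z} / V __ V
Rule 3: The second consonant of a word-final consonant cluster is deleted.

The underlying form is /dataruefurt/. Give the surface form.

dadaruevur

Rule 1 (nasal place assimilation): no segment meets the environment; /dataruefurt/ is unchanged.
Rule 2 (intervocalic voicing): /t/ is a voiceless obstruent between vowels /a/ and /a/, so it voices to [d]. /f/ is a voiceless obstruent between vowels /e/ and /u/, so it voices to [v]. /dataruefurt/ → dadaruevurt.
Rule 3 (final cluster simplification): /t/ is the second consonant of a word-final cluster /rt/, so it deletes. /dadaruevurt/ → dadaruevur.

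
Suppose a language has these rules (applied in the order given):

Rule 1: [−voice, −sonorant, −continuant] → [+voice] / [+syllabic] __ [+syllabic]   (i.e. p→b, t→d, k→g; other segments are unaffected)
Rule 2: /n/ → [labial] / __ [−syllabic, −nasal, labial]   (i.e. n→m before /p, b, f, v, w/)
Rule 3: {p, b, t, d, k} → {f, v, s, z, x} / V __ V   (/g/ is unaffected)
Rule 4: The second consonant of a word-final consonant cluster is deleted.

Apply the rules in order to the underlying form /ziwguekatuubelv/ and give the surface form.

ziwguegazuuvel

Rule 1 (intervocalic voicing): /k/ is a voiceless stop between vowels /e/ and /a/, so it voices to [g]. /t/ is a voiceless stop between vowels /a/ and /u/, so it voices to [d]. /ziwguekatuubelv/ → ziwguegaduubelv.
Rule 2 (nasal place assimilation): no segment meets the environment; /ziwguegaduubelv/ is unchanged.
Rule 3 (intervocalic spirantization): /d/ is a stop between vowels /a/ and /u/, so it spirantizes to the fricative [z]. /b/ is a stop between vowels /u/ and /e/, so it spirantizes to the fricative [v]. /ziwguegaduubelv/ → ziwguegazuuvelv.
Rule 4 (final cluster simplification): /v/ is the second consonant of a word-final cluster /lv/, so it deletes. /ziwguegazuuvelv/ → ziwguegazuuvel.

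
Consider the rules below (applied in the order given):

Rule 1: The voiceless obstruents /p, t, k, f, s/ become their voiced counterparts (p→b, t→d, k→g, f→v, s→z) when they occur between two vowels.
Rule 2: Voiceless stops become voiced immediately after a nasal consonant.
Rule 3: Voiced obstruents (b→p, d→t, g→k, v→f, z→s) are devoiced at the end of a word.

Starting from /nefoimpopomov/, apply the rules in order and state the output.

Rule 1 (intervocalic voicing): /f/ is a voiceless obstruent between vowels /e/ and /o/, so it voices to [v]. /p/ is a voiceless obstruent between vowels /o/ and /o/, so it voices to [b]. /nefoimpopomov/ → nevoimpobomov.
Rule 2 (post-nasal voicing): /p/ is a voiceless stop immediately after the nasal /m/, so it voices to [b]. /nevoimpobomov/ → nevoimbobomov.
Rule 3 (final devoicing): /v/ is a voiced obstruent in word-final position, so it devoices to [f]. /nevoimbobomov/ → nevoimbobomof.

nevoimbobomof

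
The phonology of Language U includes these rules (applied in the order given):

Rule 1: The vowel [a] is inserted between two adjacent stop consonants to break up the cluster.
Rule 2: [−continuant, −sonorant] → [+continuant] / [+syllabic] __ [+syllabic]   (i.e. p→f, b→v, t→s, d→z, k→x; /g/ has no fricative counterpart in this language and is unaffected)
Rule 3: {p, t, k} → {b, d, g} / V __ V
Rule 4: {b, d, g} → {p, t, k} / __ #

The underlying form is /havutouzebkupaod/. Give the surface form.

havusouzevaxufaot

Rule 1 (stop-cluster a-epenthesis): /b/ and /k/ form a stop–stop cluster, so [a] is inserted between them. /havutouzebkupaod/ → havutouzebakupaod.
Rule 2 (intervocalic spirantization): /t/ is a stop between vowels /u/ and /o/, so it spirantizes to the fricative [s]. /b/ is a stop between vowels /e/ and /a/, so it spirantizes to the fricative [v]. /k/ is a stop between vowels /a/ and /u/, so it spirantizes to the fricative [x]. /p/ is a stop between vowels /u/ and /a/, so it spirantizes to the fricative [f]. /havutouzebakupaod/ → havusouzevaxufaod.
Rule 3 (intervocalic voicing): no segment meets the environment; /havusouzevaxufaod/ is unchanged.
Rule 4 (final devoicing): /d/ is a voiced stop in word-final position, so it devoices to [t]. /havusouzevaxufaod/ → havusouzevaxufaot.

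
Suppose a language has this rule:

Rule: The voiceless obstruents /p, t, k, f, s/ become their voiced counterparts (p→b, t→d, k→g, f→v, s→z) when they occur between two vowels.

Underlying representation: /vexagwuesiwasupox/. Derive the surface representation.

vexagwueziwazubox

/s/ is a voiceless obstruent between vowels /e/ and /i/, so it voices to [z].
/s/ is a voiceless obstruent between vowels /a/ and /u/, so it voices to [z].
/p/ is a voiceless obstruent between vowels /u/ and /o/, so it voices to [b].
Surface form: [vexagwueziwazubox].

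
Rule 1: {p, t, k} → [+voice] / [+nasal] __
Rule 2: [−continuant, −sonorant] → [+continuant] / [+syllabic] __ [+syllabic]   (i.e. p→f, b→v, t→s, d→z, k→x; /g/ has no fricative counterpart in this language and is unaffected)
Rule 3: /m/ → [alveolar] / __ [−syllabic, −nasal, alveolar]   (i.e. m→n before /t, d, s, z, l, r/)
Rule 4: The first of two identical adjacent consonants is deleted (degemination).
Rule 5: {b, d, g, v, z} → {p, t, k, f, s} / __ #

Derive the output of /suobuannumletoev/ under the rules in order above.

suovuanunlesoef

Rule 1 (post-nasal voicing): no segment meets the environment; /suobuannumletoev/ is unchanged.
Rule 2 (intervocalic spirantization): /b/ is a stop between vowels /o/ and /u/, so it spirantizes to the fricative [v]. /t/ is a stop between vowels /e/ and /o/, so it spirantizes to the fricative [s]. /suobuannumletoev/ → suovuannumlesoev.
Rule 3 (nasal place assimilation): /m/ precedes the alveolar consonant /l/, so it assimilates in place to [n]. /suovuannumlesoev/ → suovuannunlesoev.
Rule 4 (degemination): /nn/ is a geminate; the first /n/ deletes. /suovuannunlesoev/ → suovuanunlesoev.
Rule 5 (final devoicing): /v/ is a voiced obstruent in word-final position, so it devoices to [f]. /suovuanunlesoev/ → suovuanunlesoef.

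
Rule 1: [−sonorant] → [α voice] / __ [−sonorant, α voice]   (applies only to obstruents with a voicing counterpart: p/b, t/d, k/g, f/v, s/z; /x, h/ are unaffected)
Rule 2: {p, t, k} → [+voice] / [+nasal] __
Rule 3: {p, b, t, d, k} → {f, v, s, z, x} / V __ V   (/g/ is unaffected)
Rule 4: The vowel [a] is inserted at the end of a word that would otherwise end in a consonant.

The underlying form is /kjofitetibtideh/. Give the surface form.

kjofisesiptizeha

Rule 1 (regressive voicing assimilation): /b/ precedes the voiceless obstruent /t/, so it devoices to [p] by assimilation. /kjofitetibtideh/ → kjofitetiptideh.
Rule 2 (post-nasal voicing): no segment meets the environment; /kjofitetiptideh/ is unchanged.
Rule 3 (intervocalic spirantization): /t/ is a stop between vowels /i/ and /e/, so it spirantizes to the fricative [s]. /t/ is a stop between vowels /e/ and /i/, so it spirantizes to the fricative [s]. /d/ is a stop between vowels /i/ and /e/, so it spirantizes to the fricative [z]. /kjofitetiptideh/ → kjofisesiptizeh.
Rule 4 (final a-epenthesis): the form ends in the consonant /h/, so [a] is inserted word-finally. /kjofisesiptizeh/ → kjofisesiptizeha.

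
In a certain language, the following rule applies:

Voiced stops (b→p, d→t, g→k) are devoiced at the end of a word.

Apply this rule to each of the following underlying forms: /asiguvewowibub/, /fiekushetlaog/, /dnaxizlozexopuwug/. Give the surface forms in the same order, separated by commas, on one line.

/asiguvewowibub/: /b/ is a voiced stop in word-final position, so it devoices to [p]. → [asiguvewowibup].
/fiekushetlaog/: /g/ is a voiced stop in word-final position, so it devoices to [k]. → [fiekushetlaok].
/dnaxizlozexopuwug/: /g/ is a voiced stop in word-final position, so it devoices to [k]. → [dnaxizlozexopuwuk].

asiguvewowibup, fiekushetlaok, dnaxizlozexopuwuk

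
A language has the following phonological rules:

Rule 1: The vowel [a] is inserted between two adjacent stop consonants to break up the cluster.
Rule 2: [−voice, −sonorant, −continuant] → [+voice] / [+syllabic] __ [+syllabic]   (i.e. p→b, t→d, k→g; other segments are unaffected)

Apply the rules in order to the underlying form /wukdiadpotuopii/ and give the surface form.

Rule 1 (stop-cluster a-epenthesis): /k/ and /d/ form a stop–stop cluster, so [a] is inserted between them. /d/ and /p/ form a stop–stop cluster, so [a] is inserted between them. /wukdiadpotuopii/ → wukadiadapotuopii.
Rule 2 (intervocalic voicing): /k/ is a voiceless stop between vowels /u/ and /a/, so it voices to [g]. /p/ is a voiceless stop between vowels /a/ and /o/, so it voices to [b]. /t/ is a voiceless stop between vowels /o/ and /u/, so it voices to [d]. /p/ is a voiceless stop between vowels /o/ and /i/, so it voices to [b]. /wukadiadapotuopii/ → wugadiadaboduobii.

wugadiadaboduobii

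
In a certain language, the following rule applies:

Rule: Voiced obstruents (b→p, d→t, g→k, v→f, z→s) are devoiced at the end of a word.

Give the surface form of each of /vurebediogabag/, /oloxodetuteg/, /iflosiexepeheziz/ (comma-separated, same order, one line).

/vurebediogabag/: /g/ is a voiced obstruent in word-final position, so it devoices to [k]. → [vurebediogabak].
/oloxodetuteg/: /g/ is a voiced obstruent in word-final position, so it devoices to [k]. → [oloxodetutek].
/iflosiexepeheziz/: /z/ is a voiced obstruent in word-final position, so it devoices to [s]. → [iflosiexepehezis].

vurebediogabak, oloxodetutek, iflosiexepehezis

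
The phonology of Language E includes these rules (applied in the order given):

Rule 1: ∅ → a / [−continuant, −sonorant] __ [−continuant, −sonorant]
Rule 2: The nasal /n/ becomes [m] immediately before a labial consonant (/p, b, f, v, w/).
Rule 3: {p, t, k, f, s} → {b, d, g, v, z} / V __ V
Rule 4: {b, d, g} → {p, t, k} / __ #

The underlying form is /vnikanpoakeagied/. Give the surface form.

vnigampoageagiet

Rule 1 (stop-cluster a-epenthesis): no segment meets the environment; /vnikanpoakeagied/ is unchanged.
Rule 2 (nasal place assimilation): /n/ precedes the labial consonant /p/, so it assimilates in place to [m]. /vnikanpoakeagied/ → vnikampoakeagied.
Rule 3 (intervocalic voicing): /k/ is a voiceless obstruent between vowels /i/ and /a/, so it voices to [g]. /k/ is a voiceless obstruent between vowels /a/ and /e/, so it voices to [g]. /vnikampoakeagied/ → vnigampoageagied.
Rule 4 (final devoicing): /d/ is a voiced stop in word-final position, so it devoices to [t]. /vnigampoageagied/ → vnigampoageagiet.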